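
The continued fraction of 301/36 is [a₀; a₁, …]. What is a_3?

3

301 = 8·36 + 13   →  a_0 = 8
36 = 2·13 + 10   →  a_1 = 2
13 = 1·10 + 3   →  a_2 = 1
10 = 3·3 + 1   →  a_3 = 3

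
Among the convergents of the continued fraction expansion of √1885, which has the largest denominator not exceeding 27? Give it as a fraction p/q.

√1885 = [43; 2, 2, 2, 86, …] (period length 4).
Convergents:
  p_0/q_0 = 43/1
  p_1/q_1 = 87/2
  p_2/q_2 = 217/5
  p_3/q_3 = 521/12
  p_4/q_4 = 45023/1037
q_3 = 12 ≤ 27 < 1037 = q_4, so the answer is 521/12.

521/12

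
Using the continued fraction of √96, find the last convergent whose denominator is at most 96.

921/94

√96 = [9; 1, 3, 1, 18, …] (period length 4).
Convergents:
  p_0/q_0 = 9/1
  p_1/q_1 = 10/1
  p_2/q_2 = 39/4
  p_3/q_3 = 49/5
  p_4/q_4 = 921/94
  p_5/q_5 = 970/99
q_4 = 94 ≤ 96 < 99 = q_5, so the answer is 921/94.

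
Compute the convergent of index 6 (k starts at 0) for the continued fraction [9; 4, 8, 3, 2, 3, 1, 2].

Using pₖ = aₖpₖ₋₁ + pₖ₋₂, qₖ = aₖqₖ₋₁ + qₖ₋₂ (with p₋₁=1, p₋₂=0, q₋₁=0, q₋₂=1):
  k=0: a=9, p=9, q=1
  k=1: a=4, p=37, q=4
  k=2: a=8, p=305, q=33
  k=3: a=3, p=952, q=103
  k=4: a=2, p=2209, q=239
  k=5: a=3, p=7579, q=820
  k=6: a=1, p=9788, q=1059

9788/1059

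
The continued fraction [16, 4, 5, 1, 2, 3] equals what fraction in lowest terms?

3865/238

Using pₖ = aₖpₖ₋₁ + pₖ₋₂ and qₖ = aₖqₖ₋₁ + qₖ₋₂:
  k=0: a=16, p=16, q=1
  k=1: a=4, p=65, q=4
  k=2: a=5, p=341, q=21
  k=3: a=1, p=406, q=25
  k=4: a=2, p=1153, q=71
  k=5: a=3, p=3865, q=238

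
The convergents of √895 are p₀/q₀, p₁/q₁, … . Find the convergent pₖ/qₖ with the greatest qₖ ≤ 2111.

√895 = [29; 1, 10, 1, 58, …] (period length 4).
Convergents:
  p_0/q_0 = 29/1
  p_1/q_1 = 30/1
  p_2/q_2 = 329/11
  p_3/q_3 = 359/12
  p_4/q_4 = 21151/707
  p_5/q_5 = 21510/719
  p_6/q_6 = 236251/7897
q_5 = 719 ≤ 2111 < 7897 = q_6, so the answer is 21510/719.

21510/719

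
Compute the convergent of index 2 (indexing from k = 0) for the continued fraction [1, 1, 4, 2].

Using pₖ = aₖpₖ₋₁ + pₖ₋₂, qₖ = aₖqₖ₋₁ + qₖ₋₂ (with p₋₁=1, p₋₂=0, q₋₁=0, q₋₂=1):
  k=0: a=1, p=1, q=1
  k=1: a=1, p=2, q=1
  k=2: a=4, p=9, q=5

9/5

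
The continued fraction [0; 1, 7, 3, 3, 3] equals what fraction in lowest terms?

Using pₖ = aₖpₖ₋₁ + pₖ₋₂ and qₖ = aₖqₖ₋₁ + qₖ₋₂:
  k=0: a=0, p=0, q=1
  k=1: a=1, p=1, q=1
  k=2: a=7, p=7, q=8
  k=3: a=3, p=22, q=25
  k=4: a=3, p=73, q=83
  k=5: a=3, p=241, q=274

241/274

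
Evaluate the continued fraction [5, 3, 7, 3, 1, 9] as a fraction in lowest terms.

4723/888

Fold from the inside: start with 9/1.
  1 + 1/9 = 10/9
  3 + 9/10 = 39/10
  7 + 10/39 = 283/39
  3 + 39/283 = 888/283
  5 + 283/888 = 4723/888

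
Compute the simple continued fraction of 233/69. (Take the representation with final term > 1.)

233 = 3*69 + 26
69 = 2*26 + 17
26 = 1*17 + 9
17 = 1*9 + 8
9 = 1*8 + 1
8 = 8*1 + 0  (stop)
So 233/69 = [3; 2, 1, 1, 1, 8].

[3; 2, 1, 1, 1, 8]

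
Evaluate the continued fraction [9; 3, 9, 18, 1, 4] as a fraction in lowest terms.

Using pₖ = aₖpₖ₋₁ + pₖ₋₂ and qₖ = aₖqₖ₋₁ + qₖ₋₂:
  k=0: a=9, p=9, q=1
  k=1: a=3, p=28, q=3
  k=2: a=9, p=261, q=28
  k=3: a=18, p=4726, q=507
  k=4: a=1, p=4987, q=535
  k=5: a=4, p=24674, q=2647

24674/2647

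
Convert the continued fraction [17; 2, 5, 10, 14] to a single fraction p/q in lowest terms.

27562/1579

Using pₖ = aₖpₖ₋₁ + pₖ₋₂ and qₖ = aₖqₖ₋₁ + qₖ₋₂:
  k=0: a=17, p=17, q=1
  k=1: a=2, p=35, q=2
  k=2: a=5, p=192, q=11
  k=3: a=10, p=1955, q=112
  k=4: a=14, p=27562, q=1579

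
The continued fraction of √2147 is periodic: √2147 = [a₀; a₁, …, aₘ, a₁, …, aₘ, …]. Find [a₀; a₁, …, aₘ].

[46; 2, 1, 45, 1, 2, 92]

a₀ = ⌊√2147⌋ = 46.
With m₀=0, d₀=1 and mₖ₊₁ = dₖaₖ − mₖ, dₖ₊₁ = (n − mₖ₊₁²)/dₖ, aₖ₊₁ = ⌊(a₀+mₖ₊₁)/dₖ₊₁⌋:
  k=1: m=46, d=31, a=2
  k=2: m=16, d=61, a=1
  k=3: m=45, d=2, a=45
  k=4: m=45, d=61, a=1
  k=5: m=16, d=31, a=2
  k=6: m=46, d=1, a=92
d=1 and a=2a₀=92 at k=6, so the next step gives (m, d) = (46, 31) again — its k=1 value — and the period has length 6.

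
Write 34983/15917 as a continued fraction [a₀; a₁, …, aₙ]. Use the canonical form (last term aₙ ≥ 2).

[2; 5, 18, 3, 4, 13]

34983 = 2*15917 + 3149
15917 = 5*3149 + 172
3149 = 18*172 + 53
172 = 3*53 + 13
53 = 4*13 + 1
13 = 13*1 + 0  (stop)
So 34983/15917 = [2; 5, 18, 3, 4, 13].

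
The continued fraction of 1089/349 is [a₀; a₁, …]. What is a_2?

3

1089 = 3·349 + 42   →  a_0 = 3
349 = 8·42 + 13   →  a_1 = 8
42 = 3·13 + 3   →  a_2 = 3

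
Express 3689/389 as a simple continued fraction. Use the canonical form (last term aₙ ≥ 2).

3689 = 9·389 + 188
389 = 2·188 + 13
188 = 14·13 + 6
13 = 2·6 + 1
6 = 6·1 + 0  (stop)
So 3689/389 = [9; 2, 14, 2, 6].

[9; 2, 14, 2, 6]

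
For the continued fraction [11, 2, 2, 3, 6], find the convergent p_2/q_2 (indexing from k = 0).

57/5

Using pₖ = aₖpₖ₋₁ + pₖ₋₂, qₖ = aₖqₖ₋₁ + qₖ₋₂ (with p₋₁=1, p₋₂=0, q₋₁=0, q₋₂=1):
  k=0: a=11, p=11, q=1
  k=1: a=2, p=23, q=2
  k=2: a=2, p=57, q=5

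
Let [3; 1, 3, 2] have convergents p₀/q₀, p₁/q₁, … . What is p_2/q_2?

15/4

Using pₖ = aₖpₖ₋₁ + pₖ₋₂, qₖ = aₖqₖ₋₁ + qₖ₋₂ (with p₋₁=1, p₋₂=0, q₋₁=0, q₋₂=1):
  k=0: a=3, p=3, q=1
  k=1: a=1, p=4, q=1
  k=2: a=3, p=15, q=4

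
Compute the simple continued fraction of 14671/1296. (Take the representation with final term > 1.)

[11; 3, 8, 7, 3, 2]

14671 = 11×1296 + 415
1296 = 3×415 + 51
415 = 8×51 + 7
51 = 7×7 + 2
7 = 3×2 + 1
2 = 2×1 + 0  (stop)
So 14671/1296 = [11; 3, 8, 7, 3, 2].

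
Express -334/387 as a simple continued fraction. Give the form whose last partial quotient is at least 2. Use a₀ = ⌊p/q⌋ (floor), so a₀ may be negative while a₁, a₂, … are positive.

[-1; 7, 3, 3, 5]

-334 = -1·387 + 53
387 = 7·53 + 16
53 = 3·16 + 5
16 = 3·5 + 1
5 = 5·1 + 0  (stop)
So -334/387 = [-1; 7, 3, 3, 5].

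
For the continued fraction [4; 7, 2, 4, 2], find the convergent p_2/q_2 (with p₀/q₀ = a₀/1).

62/15

Using pₖ = aₖpₖ₋₁ + pₖ₋₂, qₖ = aₖqₖ₋₁ + qₖ₋₂ (with p₋₁=1, p₋₂=0, q₋₁=0, q₋₂=1):
  k=0: a=4, p=4, q=1
  k=1: a=7, p=29, q=7
  k=2: a=2, p=62, q=15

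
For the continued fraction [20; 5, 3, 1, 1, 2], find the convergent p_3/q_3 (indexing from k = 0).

Using pₖ = aₖpₖ₋₁ + pₖ₋₂, qₖ = aₖqₖ₋₁ + qₖ₋₂ (with p₋₁=1, p₋₂=0, q₋₁=0, q₋₂=1):
  k=0: a=20, p=20, q=1
  k=1: a=5, p=101, q=5
  k=2: a=3, p=323, q=16
  k=3: a=1, p=424, q=21

424/21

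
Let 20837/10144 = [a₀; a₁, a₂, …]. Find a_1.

18

20837 = 2·10144 + 549   →  a_0 = 2
10144 = 18·549 + 262   →  a_1 = 18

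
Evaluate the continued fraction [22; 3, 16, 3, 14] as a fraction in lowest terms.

Fold from the inside: start with 14/1.
  3 + 1/14 = 43/14
  16 + 14/43 = 702/43
  3 + 43/702 = 2149/702
  22 + 702/2149 = 47980/2149

47980/2149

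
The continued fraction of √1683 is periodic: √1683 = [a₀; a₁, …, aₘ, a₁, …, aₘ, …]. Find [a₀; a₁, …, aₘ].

[41; 41, 82]

a₀ = ⌊√1683⌋ = 41.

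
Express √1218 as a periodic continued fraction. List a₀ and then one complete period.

a₀ = ⌊√1218⌋ = 34.
With m₀=0, d₀=1 and mₖ₊₁ = dₖaₖ − mₖ, dₖ₊₁ = (n − mₖ₊₁²)/dₖ, aₖ₊₁ = ⌊(a₀+mₖ₊₁)/dₖ₊₁⌋:
  k=1: m=34, d=62, a=1
  k=2: m=28, d=7, a=8
  k=3: m=28, d=62, a=1
  k=4: m=34, d=1, a=68
d=1 and a=2a₀=68 at k=4, so the next step gives (m, d) = (34, 62) again — its k=1 value — and the period has length 4.

[34; 1, 8, 1, 68]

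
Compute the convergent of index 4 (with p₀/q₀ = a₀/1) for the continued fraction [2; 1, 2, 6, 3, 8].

161/60

Using pₖ = aₖpₖ₋₁ + pₖ₋₂, qₖ = aₖqₖ₋₁ + qₖ₋₂ (with p₋₁=1, p₋₂=0, q₋₁=0, q₋₂=1):
  k=0: a=2, p=2, q=1
  k=1: a=1, p=3, q=1
  k=2: a=2, p=8, q=3
  k=3: a=6, p=51, q=19
  k=4: a=3, p=161, q=60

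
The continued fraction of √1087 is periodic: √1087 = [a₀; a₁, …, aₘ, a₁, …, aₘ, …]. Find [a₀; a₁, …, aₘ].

a₀ = ⌊√1087⌋ = 32.
With m₀=0, d₀=1 and mₖ₊₁ = dₖaₖ − mₖ, dₖ₊₁ = (n − mₖ₊₁²)/dₖ, aₖ₊₁ = ⌊(a₀+mₖ₊₁)/dₖ₊₁⌋:
  k=1: m=32, d=63, a=1
  k=2: m=31, d=2, a=31
  k=3: m=31, d=63, a=1
  k=4: m=32, d=1, a=64
d=1 and a=2a₀=64 at k=4, so the next step gives (m, d) = (32, 63) again — its k=1 value — and the period has length 4.

[32; 1, 31, 1, 64]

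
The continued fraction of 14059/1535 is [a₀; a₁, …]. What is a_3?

2

14059 = 9·1535 + 244   →  a_0 = 9
1535 = 6·244 + 71   →  a_1 = 6
244 = 3·71 + 31   →  a_2 = 3
71 = 2·31 + 9   →  a_3 = 2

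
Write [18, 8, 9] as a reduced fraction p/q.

Fold from the inside: start with 9/1.
  8 + 1/9 = 73/9
  18 + 9/73 = 1323/73

1323/73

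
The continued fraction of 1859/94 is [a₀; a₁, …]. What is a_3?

1859 = 19·94 + 73   →  a_0 = 19
94 = 1·73 + 21   →  a_1 = 1
73 = 3·21 + 10   →  a_2 = 3
21 = 2·10 + 1   →  a_3 = 2

2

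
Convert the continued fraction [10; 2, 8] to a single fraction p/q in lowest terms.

Fold from the inside: start with 8/1.
  2 + 1/8 = 17/8
  10 + 8/17 = 178/17

178/17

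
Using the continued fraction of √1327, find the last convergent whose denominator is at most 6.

182/5

√1327 = [36; 2, 2, 1, 35, 1, 2, 2, 72, …] (period length 8).
Convergents:
  p_0/q_0 = 36/1
  p_1/q_1 = 73/2
  p_2/q_2 = 182/5
  p_3/q_3 = 255/7
q_2 = 5 ≤ 6 < 7 = q_3, so the answer is 182/5.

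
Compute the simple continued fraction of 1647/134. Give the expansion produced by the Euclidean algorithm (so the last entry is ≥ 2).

1647 = 12·134 + 39
134 = 3·39 + 17
39 = 2·17 + 5
17 = 3·5 + 2
5 = 2·2 + 1
2 = 2·1 + 0  (stop)
So 1647/134 = [12; 3, 2, 3, 2, 2].

[12; 3, 2, 3, 2, 2]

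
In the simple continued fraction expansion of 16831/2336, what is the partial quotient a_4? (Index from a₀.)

8

16831 = 7·2336 + 479   →  a_0 = 7
2336 = 4·479 + 420   →  a_1 = 4
479 = 1·420 + 59   →  a_2 = 1
420 = 7·59 + 7   →  a_3 = 7
59 = 8·7 + 3   →  a_4 = 8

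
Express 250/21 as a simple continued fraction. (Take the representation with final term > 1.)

[11; 1, 9, 2]

250 = 11*21 + 19
21 = 1*19 + 2
19 = 9*2 + 1
2 = 2*1 + 0  (stop)
So 250/21 = [11; 1, 9, 2].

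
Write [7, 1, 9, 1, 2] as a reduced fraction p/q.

Fold from the inside: start with 2/1.
  1 + 1/2 = 3/2
  9 + 2/3 = 29/3
  1 + 3/29 = 32/29
  7 + 29/32 = 253/32

253/32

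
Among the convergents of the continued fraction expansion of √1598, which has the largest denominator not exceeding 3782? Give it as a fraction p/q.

√1598 = [39; 1, 38, 1, 78, …] (period length 4).
Convergents:
  p_0/q_0 = 39/1
  p_1/q_1 = 40/1
  p_2/q_2 = 1559/39
  p_3/q_3 = 1599/40
  p_4/q_4 = 126281/3159
  p_5/q_5 = 127880/3199
  p_6/q_6 = 4985721/124721
q_5 = 3199 ≤ 3782 < 124721 = q_6, so the answer is 127880/3199.

127880/3199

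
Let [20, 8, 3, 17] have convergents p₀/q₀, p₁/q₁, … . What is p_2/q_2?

503/25

Using pₖ = aₖpₖ₋₁ + pₖ₋₂, qₖ = aₖqₖ₋₁ + qₖ₋₂ (with p₋₁=1, p₋₂=0, q₋₁=0, q₋₂=1):
  k=0: a=20, p=20, q=1
  k=1: a=8, p=161, q=8
  k=2: a=3, p=503, q=25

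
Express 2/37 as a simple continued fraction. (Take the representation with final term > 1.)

[0; 18, 2]

2 = 0*37 + 2
37 = 18*2 + 1
2 = 2*1 + 0  (stop)
So 2/37 = [0; 18, 2].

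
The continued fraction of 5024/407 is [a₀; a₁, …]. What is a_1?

5024 = 12·407 + 140   →  a_0 = 12
407 = 2·140 + 127   →  a_1 = 2

2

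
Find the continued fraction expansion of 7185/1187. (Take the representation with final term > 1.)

7185 = 6×1187 + 63
1187 = 18×63 + 53
63 = 1×53 + 10
53 = 5×10 + 3
10 = 3×3 + 1
3 = 3×1 + 0  (stop)
So 7185/1187 = [6; 18, 1, 5, 3, 3].

[6; 18, 1, 5, 3, 3]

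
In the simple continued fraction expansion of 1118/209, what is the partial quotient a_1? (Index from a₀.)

2

1118 = 5·209 + 73   →  a_0 = 5
209 = 2·73 + 63   →  a_1 = 2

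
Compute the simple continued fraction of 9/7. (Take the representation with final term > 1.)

9 = 1*7 + 2
7 = 3*2 + 1
2 = 2*1 + 0  (stop)
So 9/7 = [1; 3, 2].

[1; 3, 2]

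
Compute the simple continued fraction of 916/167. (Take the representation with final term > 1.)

916 = 5*167 + 81
167 = 2*81 + 5
81 = 16*5 + 1
5 = 5*1 + 0  (stop)
So 916/167 = [5; 2, 16, 5].

[5; 2, 16, 5]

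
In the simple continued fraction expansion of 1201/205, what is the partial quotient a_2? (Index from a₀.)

6

1201 = 5·205 + 176   →  a_0 = 5
205 = 1·176 + 29   →  a_1 = 1
176 = 6·29 + 2   →  a_2 = 6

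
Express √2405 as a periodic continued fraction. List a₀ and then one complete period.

a₀ = ⌊√2405⌋ = 49.
With m₀=0, d₀=1 and mₖ₊₁ = dₖaₖ − mₖ, dₖ₊₁ = (n − mₖ₊₁²)/dₖ, aₖ₊₁ = ⌊(a₀+mₖ₊₁)/dₖ₊₁⌋:
  k=1: m=49, d=4, a=24
  k=2: m=47, d=49, a=1
  k=3: m=2, d=49, a=1
  k=4: m=47, d=4, a=24
  k=5: m=49, d=1, a=98
d=1 and a=2a₀=98 at k=5, so the next step gives (m, d) = (49, 4) again — its k=1 value — and the period has length 5.

[49; 24, 1, 1, 24, 98]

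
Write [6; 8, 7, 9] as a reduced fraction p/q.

3190/521

Using pₖ = aₖpₖ₋₁ + pₖ₋₂ and qₖ = aₖqₖ₋₁ + qₖ₋₂:
  k=0: a=6, p=6, q=1
  k=1: a=8, p=49, q=8
  k=2: a=7, p=349, q=57
  k=3: a=9, p=3190, q=521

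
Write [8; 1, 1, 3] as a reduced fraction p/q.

60/7

Using pₖ = aₖpₖ₋₁ + pₖ₋₂ and qₖ = aₖqₖ₋₁ + qₖ₋₂:
  k=0: a=8, p=8, q=1
  k=1: a=1, p=9, q=1
  k=2: a=1, p=17, q=2
  k=3: a=3, p=60, q=7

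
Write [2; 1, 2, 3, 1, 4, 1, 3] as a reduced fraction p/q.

Using pₖ = aₖpₖ₋₁ + pₖ₋₂ and qₖ = aₖqₖ₋₁ + qₖ₋₂:
  k=0: a=2, p=2, q=1
  k=1: a=1, p=3, q=1
  k=2: a=2, p=8, q=3
  k=3: a=3, p=27, q=10
  k=4: a=1, p=35, q=13
  k=5: a=4, p=167, q=62
  k=6: a=1, p=202, q=75
  k=7: a=3, p=773, q=287

773/287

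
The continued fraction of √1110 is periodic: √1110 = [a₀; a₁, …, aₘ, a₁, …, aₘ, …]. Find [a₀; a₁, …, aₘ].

[33; 3, 6, 3, 66]

a₀ = ⌊√1110⌋ = 33.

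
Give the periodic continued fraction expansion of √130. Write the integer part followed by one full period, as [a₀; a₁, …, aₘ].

a₀ = ⌊√130⌋ = 11.
With m₀=0, d₀=1 and mₖ₊₁ = dₖaₖ − mₖ, dₖ₊₁ = (n − mₖ₊₁²)/dₖ, aₖ₊₁ = ⌊(a₀+mₖ₊₁)/dₖ₊₁⌋:
  k=1: m=11, d=9, a=2
  k=2: m=7, d=9, a=2
  k=3: m=11, d=1, a=22
d=1 and a=2a₀=22 at k=3, so the next step gives (m, d) = (11, 9) again — its k=1 value — and the period has length 3.

[11; 2, 2, 22]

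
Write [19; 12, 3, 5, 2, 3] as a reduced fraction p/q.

28431/1490

Fold from the inside: start with 3/1.
  2 + 1/3 = 7/3
  5 + 3/7 = 38/7
  3 + 7/38 = 121/38
  12 + 38/121 = 1490/121
  19 + 121/1490 = 28431/1490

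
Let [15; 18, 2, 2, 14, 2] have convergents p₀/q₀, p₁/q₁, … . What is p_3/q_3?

Using pₖ = aₖpₖ₋₁ + pₖ₋₂, qₖ = aₖqₖ₋₁ + qₖ₋₂ (with p₋₁=1, p₋₂=0, q₋₁=0, q₋₂=1):
  k=0: a=15, p=15, q=1
  k=1: a=18, p=271, q=18
  k=2: a=2, p=557, q=37
  k=3: a=2, p=1385, q=92

1385/92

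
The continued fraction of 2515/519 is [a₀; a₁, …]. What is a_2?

2515 = 4·519 + 439   →  a_0 = 4
519 = 1·439 + 80   →  a_1 = 1
439 = 5·80 + 39   →  a_2 = 5

5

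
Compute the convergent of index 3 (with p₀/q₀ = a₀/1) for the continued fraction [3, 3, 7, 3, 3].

229/69

Using pₖ = aₖpₖ₋₁ + pₖ₋₂, qₖ = aₖqₖ₋₁ + qₖ₋₂ (with p₋₁=1, p₋₂=0, q₋₁=0, q₋₂=1):
  k=0: a=3, p=3, q=1
  k=1: a=3, p=10, q=3
  k=2: a=7, p=73, q=22
  k=3: a=3, p=229, q=69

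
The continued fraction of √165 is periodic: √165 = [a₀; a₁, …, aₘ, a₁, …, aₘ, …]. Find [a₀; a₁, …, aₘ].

a₀ = ⌊√165⌋ = 12.
With m₀=0, d₀=1 and mₖ₊₁ = dₖaₖ − mₖ, dₖ₊₁ = (n − mₖ₊₁²)/dₖ, aₖ₊₁ = ⌊(a₀+mₖ₊₁)/dₖ₊₁⌋:
  k=1: m=12, d=21, a=1
  k=2: m=9, d=4, a=5
  k=3: m=11, d=11, a=2
  k=4: m=11, d=4, a=5
  k=5: m=9, d=21, a=1
  k=6: m=12, d=1, a=24
d=1 and a=2a₀=24 at k=6, so the next step gives (m, d) = (12, 21) again — its k=1 value — and the period has length 6.

[12; 1, 5, 2, 5, 1, 24]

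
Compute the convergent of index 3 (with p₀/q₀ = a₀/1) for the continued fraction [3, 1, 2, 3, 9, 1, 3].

37/10

Using pₖ = aₖpₖ₋₁ + pₖ₋₂, qₖ = aₖqₖ₋₁ + qₖ₋₂ (with p₋₁=1, p₋₂=0, q₋₁=0, q₋₂=1):
  k=0: a=3, p=3, q=1
  k=1: a=1, p=4, q=1
  k=2: a=2, p=11, q=3
  k=3: a=3, p=37, q=10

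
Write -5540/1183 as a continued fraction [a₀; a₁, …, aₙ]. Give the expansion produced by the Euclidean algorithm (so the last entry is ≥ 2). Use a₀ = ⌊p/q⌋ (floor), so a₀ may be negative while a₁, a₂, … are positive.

-5540 = -5·1183 + 375
1183 = 3·375 + 58
375 = 6·58 + 27
58 = 2·27 + 4
27 = 6·4 + 3
4 = 1·3 + 1
3 = 3·1 + 0  (stop)
So -5540/1183 = [-5; 3, 6, 2, 6, 1, 3].

[-5; 3, 6, 2, 6, 1, 3]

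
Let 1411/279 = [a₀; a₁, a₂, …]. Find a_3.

3

1411 = 5·279 + 16   →  a_0 = 5
279 = 17·16 + 7   →  a_1 = 17
16 = 2·7 + 2   →  a_2 = 2
7 = 3·2 + 1   →  a_3 = 3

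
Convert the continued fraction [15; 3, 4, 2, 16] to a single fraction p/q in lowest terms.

7303/477

Using pₖ = aₖpₖ₋₁ + pₖ₋₂ and qₖ = aₖqₖ₋₁ + qₖ₋₂:
  k=0: a=15, p=15, q=1
  k=1: a=3, p=46, q=3
  k=2: a=4, p=199, q=13
  k=3: a=2, p=444, q=29
  k=4: a=16, p=7303, q=477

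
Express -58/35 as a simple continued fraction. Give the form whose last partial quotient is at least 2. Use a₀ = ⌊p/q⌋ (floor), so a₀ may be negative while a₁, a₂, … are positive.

[-2; 2, 1, 11]

-58 = -2×35 + 12
35 = 2×12 + 11
12 = 1×11 + 1
11 = 11×1 + 0  (stop)
So -58/35 = [-2; 2, 1, 11].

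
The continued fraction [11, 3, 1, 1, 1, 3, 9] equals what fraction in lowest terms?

Using pₖ = aₖpₖ₋₁ + pₖ₋₂ and qₖ = aₖqₖ₋₁ + qₖ₋₂:
  k=0: a=11, p=11, q=1
  k=1: a=3, p=34, q=3
  k=2: a=1, p=45, q=4
  k=3: a=1, p=79, q=7
  k=4: a=1, p=124, q=11
  k=5: a=3, p=451, q=40
  k=6: a=9, p=4183, q=371

4183/371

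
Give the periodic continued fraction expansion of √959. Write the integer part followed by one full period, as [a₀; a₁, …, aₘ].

[30; 1, 29, 1, 60]

a₀ = ⌊√959⌋ = 30.
With m₀=0, d₀=1 and mₖ₊₁ = dₖaₖ − mₖ, dₖ₊₁ = (n − mₖ₊₁²)/dₖ, aₖ₊₁ = ⌊(a₀+mₖ₊₁)/dₖ₊₁⌋:
  k=1: m=30, d=59, a=1
  k=2: m=29, d=2, a=29
  k=3: m=29, d=59, a=1
  k=4: m=30, d=1, a=60
d=1 and a=2a₀=60 at k=4, so the next step gives (m, d) = (30, 59) again — its k=1 value — and the period has length 4.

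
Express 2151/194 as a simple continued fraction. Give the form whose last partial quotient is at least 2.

[11; 11, 2, 2, 3]

2151 = 11*194 + 17
194 = 11*17 + 7
17 = 2*7 + 3
7 = 2*3 + 1
3 = 3*1 + 0  (stop)
So 2151/194 = [11; 11, 2, 2, 3].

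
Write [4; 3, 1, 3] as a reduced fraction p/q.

64/15

Fold from the inside: start with 3/1.
  1 + 1/3 = 4/3
  3 + 3/4 = 15/4
  4 + 4/15 = 64/15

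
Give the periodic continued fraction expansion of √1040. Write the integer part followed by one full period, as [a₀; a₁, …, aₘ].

[32; 4, 64]

a₀ = ⌊√1040⌋ = 32.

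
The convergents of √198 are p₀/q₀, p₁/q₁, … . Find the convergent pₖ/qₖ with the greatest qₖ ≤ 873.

5530/393

√198 = [14; 14, 28, …] (period length 2).
Convergents:
  p_0/q_0 = 14/1
  p_1/q_1 = 197/14
  p_2/q_2 = 5530/393
  p_3/q_3 = 77617/5516
q_2 = 393 ≤ 873 < 5516 = q_3, so the answer is 5530/393.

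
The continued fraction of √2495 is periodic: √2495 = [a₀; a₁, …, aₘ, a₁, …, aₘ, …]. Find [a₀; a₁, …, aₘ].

a₀ = ⌊√2495⌋ = 49.

[49; 1, 18, 1, 98]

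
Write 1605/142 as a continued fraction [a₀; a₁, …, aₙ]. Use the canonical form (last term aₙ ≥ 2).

[11; 3, 3, 3, 4]

1605 = 11×142 + 43
142 = 3×43 + 13
43 = 3×13 + 4
13 = 3×4 + 1
4 = 4×1 + 0  (stop)
So 1605/142 = [11; 3, 3, 3, 4].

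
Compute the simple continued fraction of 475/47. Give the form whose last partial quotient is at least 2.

[10; 9, 2, 2]

475 = 10×47 + 5
47 = 9×5 + 2
5 = 2×2 + 1
2 = 2×1 + 0  (stop)
So 475/47 = [10; 9, 2, 2].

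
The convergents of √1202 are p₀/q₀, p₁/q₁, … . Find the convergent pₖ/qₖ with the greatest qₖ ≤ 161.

3571/103

√1202 = [34; 1, 2, 34, 2, 1, 68, …] (period length 6).
Convergents:
  p_0/q_0 = 34/1
  p_1/q_1 = 35/1
  p_2/q_2 = 104/3
  p_3/q_3 = 3571/103
  p_4/q_4 = 7246/209
q_3 = 103 ≤ 161 < 209 = q_4, so the answer is 3571/103.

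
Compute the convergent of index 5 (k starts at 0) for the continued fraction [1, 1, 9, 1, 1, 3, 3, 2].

141/74

Using pₖ = aₖpₖ₋₁ + pₖ₋₂, qₖ = aₖqₖ₋₁ + qₖ₋₂ (with p₋₁=1, p₋₂=0, q₋₁=0, q₋₂=1):
  k=0: a=1, p=1, q=1
  k=1: a=1, p=2, q=1
  k=2: a=9, p=19, q=10
  k=3: a=1, p=21, q=11
  k=4: a=1, p=40, q=21
  k=5: a=3, p=141, q=74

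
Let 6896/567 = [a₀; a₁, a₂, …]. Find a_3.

7

6896 = 12·567 + 92   →  a_0 = 12
567 = 6·92 + 15   →  a_1 = 6
92 = 6·15 + 2   →  a_2 = 6
15 = 7·2 + 1   →  a_3 = 7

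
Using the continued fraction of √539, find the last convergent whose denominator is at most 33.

√539 = [23; 4, 1, 1, 1, 1, 1, 4, 46, …] (period length 8).
Convergents:
  p_0/q_0 = 23/1
  p_1/q_1 = 93/4
  p_2/q_2 = 116/5
  p_3/q_3 = 209/9
  p_4/q_4 = 325/14
  p_5/q_5 = 534/23
  p_6/q_6 = 859/37
q_5 = 23 ≤ 33 < 37 = q_6, so the answer is 534/23.

534/23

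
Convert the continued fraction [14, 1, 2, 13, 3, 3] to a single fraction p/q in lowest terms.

Using pₖ = aₖpₖ₋₁ + pₖ₋₂ and qₖ = aₖqₖ₋₁ + qₖ₋₂:
  k=0: a=14, p=14, q=1
  k=1: a=1, p=15, q=1
  k=2: a=2, p=44, q=3
  k=3: a=13, p=587, q=40
  k=4: a=3, p=1805, q=123
  k=5: a=3, p=6002, q=409

6002/409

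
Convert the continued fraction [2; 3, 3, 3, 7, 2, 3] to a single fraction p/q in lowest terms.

4113/1786

Fold from the inside: start with 3/1.
  2 + 1/3 = 7/3
  7 + 3/7 = 52/7
  3 + 7/52 = 163/52
  3 + 52/163 = 541/163
  3 + 163/541 = 1786/541
  2 + 541/1786 = 4113/1786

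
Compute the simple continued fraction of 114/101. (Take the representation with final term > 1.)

[1; 7, 1, 3, 3]

114 = 1*101 + 13
101 = 7*13 + 10
13 = 1*10 + 3
10 = 3*3 + 1
3 = 3*1 + 0  (stop)
So 114/101 = [1; 7, 1, 3, 3].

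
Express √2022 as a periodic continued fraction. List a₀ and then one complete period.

a₀ = ⌊√2022⌋ = 44.
With m₀=0, d₀=1 and mₖ₊₁ = dₖaₖ − mₖ, dₖ₊₁ = (n − mₖ₊₁²)/dₖ, aₖ₊₁ = ⌊(a₀+mₖ₊₁)/dₖ₊₁⌋:
  k=1: m=44, d=86, a=1
  k=2: m=42, d=3, a=28
  k=3: m=42, d=86, a=1
  k=4: m=44, d=1, a=88
d=1 and a=2a₀=88 at k=4, so the next step gives (m, d) = (44, 86) again — its k=1 value — and the period has length 4.

[44; 1, 28, 1, 88]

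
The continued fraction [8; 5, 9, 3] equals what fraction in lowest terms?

Fold from the inside: start with 3/1.
  9 + 1/3 = 28/3
  5 + 3/28 = 143/28
  8 + 28/143 = 1172/143

1172/143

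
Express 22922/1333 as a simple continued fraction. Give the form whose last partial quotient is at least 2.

[17; 5, 9, 3, 9]

22922 = 17·1333 + 261
1333 = 5·261 + 28
261 = 9·28 + 9
28 = 3·9 + 1
9 = 9·1 + 0  (stop)
So 22922/1333 = [17; 5, 9, 3, 9].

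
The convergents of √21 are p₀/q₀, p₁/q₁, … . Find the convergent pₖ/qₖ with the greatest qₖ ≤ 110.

472/103

√21 = [4; 1, 1, 2, 1, 1, 8, …] (period length 6).
Convergents:
  p_0/q_0 = 4/1
  p_1/q_1 = 5/1
  p_2/q_2 = 9/2
  p_3/q_3 = 23/5
  p_4/q_4 = 32/7
  p_5/q_5 = 55/12
  p_6/q_6 = 472/103
  p_7/q_7 = 527/115
q_6 = 103 ≤ 110 < 115 = q_7, so the answer is 472/103.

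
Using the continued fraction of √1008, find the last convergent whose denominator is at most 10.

127/4

√1008 = [31; 1, 2, 1, 62, …] (period length 4).
Convergents:
  p_0/q_0 = 31/1
  p_1/q_1 = 32/1
  p_2/q_2 = 95/3
  p_3/q_3 = 127/4
  p_4/q_4 = 7969/251
q_3 = 4 ≤ 10 < 251 = q_4, so the answer is 127/4.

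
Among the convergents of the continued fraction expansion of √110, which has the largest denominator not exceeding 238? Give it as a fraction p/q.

√110 = [10; 2, 20, …] (period length 2).
Convergents:
  p_0/q_0 = 10/1
  p_1/q_1 = 21/2
  p_2/q_2 = 430/41
  p_3/q_3 = 881/84
  p_4/q_4 = 18050/1721
q_3 = 84 ≤ 238 < 1721 = q_4, so the answer is 881/84.

881/84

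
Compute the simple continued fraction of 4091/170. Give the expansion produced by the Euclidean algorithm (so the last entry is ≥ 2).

4091 = 24*170 + 11
170 = 15*11 + 5
11 = 2*5 + 1
5 = 5*1 + 0  (stop)
So 4091/170 = [24; 15, 2, 5].

[24; 15, 2, 5]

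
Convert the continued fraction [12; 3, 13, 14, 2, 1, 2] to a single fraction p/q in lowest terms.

56991/4624

Using pₖ = aₖpₖ₋₁ + pₖ₋₂ and qₖ = aₖqₖ₋₁ + qₖ₋₂:
  k=0: a=12, p=12, q=1
  k=1: a=3, p=37, q=3
  k=2: a=13, p=493, q=40
  k=3: a=14, p=6939, q=563
  k=4: a=2, p=14371, q=1166
  k=5: a=1, p=21310, q=1729
  k=6: a=2, p=56991, q=4624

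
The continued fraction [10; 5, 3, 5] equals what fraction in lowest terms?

Using pₖ = aₖpₖ₋₁ + pₖ₋₂ and qₖ = aₖqₖ₋₁ + qₖ₋₂:
  k=0: a=10, p=10, q=1
  k=1: a=5, p=51, q=5
  k=2: a=3, p=163, q=16
  k=3: a=5, p=866, q=85

866/85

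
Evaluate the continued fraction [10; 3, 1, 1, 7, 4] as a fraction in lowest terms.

2252/219

Fold from the inside: start with 4/1.
  7 + 1/4 = 29/4
  1 + 4/29 = 33/29
  1 + 29/33 = 62/33
  3 + 33/62 = 219/62
  10 + 62/219 = 2252/219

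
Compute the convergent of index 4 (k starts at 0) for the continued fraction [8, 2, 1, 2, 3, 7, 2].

Using pₖ = aₖpₖ₋₁ + pₖ₋₂, qₖ = aₖqₖ₋₁ + qₖ₋₂ (with p₋₁=1, p₋₂=0, q₋₁=0, q₋₂=1):
  k=0: a=8, p=8, q=1
  k=1: a=2, p=17, q=2
  k=2: a=1, p=25, q=3
  k=3: a=2, p=67, q=8
  k=4: a=3, p=226, q=27

226/27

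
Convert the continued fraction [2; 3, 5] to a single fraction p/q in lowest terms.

Using pₖ = aₖpₖ₋₁ + pₖ₋₂ and qₖ = aₖqₖ₋₁ + qₖ₋₂:
  k=0: a=2, p=2, q=1
  k=1: a=3, p=7, q=3
  k=2: a=5, p=37, q=16

37/16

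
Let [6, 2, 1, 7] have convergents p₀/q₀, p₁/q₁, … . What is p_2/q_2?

19/3

Using pₖ = aₖpₖ₋₁ + pₖ₋₂, qₖ = aₖqₖ₋₁ + qₖ₋₂ (with p₋₁=1, p₋₂=0, q₋₁=0, q₋₂=1):
  k=0: a=6, p=6, q=1
  k=1: a=2, p=13, q=2
  k=2: a=1, p=19, q=3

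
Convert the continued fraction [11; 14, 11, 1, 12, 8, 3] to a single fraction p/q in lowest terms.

609813/55082

Fold from the inside: start with 3/1.
  8 + 1/3 = 25/3
  12 + 3/25 = 303/25
  1 + 25/303 = 328/303
  11 + 303/328 = 3911/328
  14 + 328/3911 = 55082/3911
  11 + 3911/55082 = 609813/55082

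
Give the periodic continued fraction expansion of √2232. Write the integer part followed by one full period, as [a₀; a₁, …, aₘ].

a₀ = ⌊√2232⌋ = 47.
With m₀=0, d₀=1 and mₖ₊₁ = dₖaₖ − mₖ, dₖ₊₁ = (n − mₖ₊₁²)/dₖ, aₖ₊₁ = ⌊(a₀+mₖ₊₁)/dₖ₊₁⌋:
  k=1: m=47, d=23, a=4
  k=2: m=45, d=9, a=10
  k=3: m=45, d=23, a=4
  k=4: m=47, d=1, a=94
d=1 and a=2a₀=94 at k=4, so the next step gives (m, d) = (47, 23) again — its k=1 value — and the period has length 4.

[47; 4, 10, 4, 94]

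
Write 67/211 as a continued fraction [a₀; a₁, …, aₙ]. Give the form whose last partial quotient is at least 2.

67 = 0·211 + 67
211 = 3·67 + 10
67 = 6·10 + 7
10 = 1·7 + 3
7 = 2·3 + 1
3 = 3·1 + 0  (stop)
So 67/211 = [0; 3, 6, 1, 2, 3].

[0; 3, 6, 1, 2, 3]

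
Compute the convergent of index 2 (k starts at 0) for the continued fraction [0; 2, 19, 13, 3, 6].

Using pₖ = aₖpₖ₋₁ + pₖ₋₂, qₖ = aₖqₖ₋₁ + qₖ₋₂ (with p₋₁=1, p₋₂=0, q₋₁=0, q₋₂=1):
  k=0: a=0, p=0, q=1
  k=1: a=2, p=1, q=2
  k=2: a=19, p=19, q=39

19/39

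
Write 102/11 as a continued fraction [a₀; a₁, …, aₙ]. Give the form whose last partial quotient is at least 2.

102 = 9·11 + 3
11 = 3·3 + 2
3 = 1·2 + 1
2 = 2·1 + 0  (stop)
So 102/11 = [9; 3, 1, 2].

[9; 3, 1, 2]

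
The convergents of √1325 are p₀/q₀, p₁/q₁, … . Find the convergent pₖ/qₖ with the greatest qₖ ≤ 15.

182/5

√1325 = [36; 2, 2, 72, …] (period length 3).
Convergents:
  p_0/q_0 = 36/1
  p_1/q_1 = 73/2
  p_2/q_2 = 182/5
  p_3/q_3 = 13177/362
q_2 = 5 ≤ 15 < 362 = q_3, so the answer is 182/5.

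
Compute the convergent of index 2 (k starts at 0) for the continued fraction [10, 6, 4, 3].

254/25

Using pₖ = aₖpₖ₋₁ + pₖ₋₂, qₖ = aₖqₖ₋₁ + qₖ₋₂ (with p₋₁=1, p₋₂=0, q₋₁=0, q₋₂=1):
  k=0: a=10, p=10, q=1
  k=1: a=6, p=61, q=6
  k=2: a=4, p=254, q=25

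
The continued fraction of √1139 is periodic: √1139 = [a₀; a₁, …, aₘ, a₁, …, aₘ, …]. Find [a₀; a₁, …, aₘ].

[33; 1, 2, 1, 66]

a₀ = ⌊√1139⌋ = 33.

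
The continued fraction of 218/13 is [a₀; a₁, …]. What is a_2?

3

218 = 16·13 + 10   →  a_0 = 16
13 = 1·10 + 3   →  a_1 = 1
10 = 3·3 + 1   →  a_2 = 3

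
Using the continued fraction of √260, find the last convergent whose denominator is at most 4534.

33281/2064

√260 = [16; 8, 32, …] (period length 2).
Convergents:
  p_0/q_0 = 16/1
  p_1/q_1 = 129/8
  p_2/q_2 = 4144/257
  p_3/q_3 = 33281/2064
  p_4/q_4 = 1069136/66305
q_3 = 2064 ≤ 4534 < 66305 = q_4, so the answer is 33281/2064.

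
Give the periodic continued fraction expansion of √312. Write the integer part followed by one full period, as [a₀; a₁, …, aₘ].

[17; 1, 1, 1, 34]

a₀ = ⌊√312⌋ = 17.
With m₀=0, d₀=1 and mₖ₊₁ = dₖaₖ − mₖ, dₖ₊₁ = (n − mₖ₊₁²)/dₖ, aₖ₊₁ = ⌊(a₀+mₖ₊₁)/dₖ₊₁⌋:
  k=1: m=17, d=23, a=1
  k=2: m=6, d=12, a=1
  k=3: m=6, d=23, a=1
  k=4: m=17, d=1, a=34
d=1 and a=2a₀=34 at k=4, so the next step gives (m, d) = (17, 23) again — its k=1 value — and the period has length 4.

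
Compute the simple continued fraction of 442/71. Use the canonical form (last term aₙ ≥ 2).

442 = 6×71 + 16
71 = 4×16 + 7
16 = 2×7 + 2
7 = 3×2 + 1
2 = 2×1 + 0  (stop)
So 442/71 = [6; 4, 2, 3, 2].

[6; 4, 2, 3, 2]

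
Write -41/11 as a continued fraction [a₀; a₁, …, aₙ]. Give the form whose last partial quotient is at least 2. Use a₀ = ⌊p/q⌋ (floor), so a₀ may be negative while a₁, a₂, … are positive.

[-4; 3, 1, 2]

-41 = -4·11 + 3
11 = 3·3 + 2
3 = 1·2 + 1
2 = 2·1 + 0  (stop)
So -41/11 = [-4; 3, 1, 2].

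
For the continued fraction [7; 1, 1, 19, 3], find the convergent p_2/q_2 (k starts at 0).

15/2

Using pₖ = aₖpₖ₋₁ + pₖ₋₂, qₖ = aₖqₖ₋₁ + qₖ₋₂ (with p₋₁=1, p₋₂=0, q₋₁=0, q₋₂=1):
  k=0: a=7, p=7, q=1
  k=1: a=1, p=8, q=1
  k=2: a=1, p=15, q=2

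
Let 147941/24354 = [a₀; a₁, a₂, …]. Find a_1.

147941 = 6·24354 + 1817   →  a_0 = 6
24354 = 13·1817 + 733   →  a_1 = 13

13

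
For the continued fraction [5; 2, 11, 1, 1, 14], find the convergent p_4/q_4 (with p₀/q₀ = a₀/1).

Using pₖ = aₖpₖ₋₁ + pₖ₋₂, qₖ = aₖqₖ₋₁ + qₖ₋₂ (with p₋₁=1, p₋₂=0, q₋₁=0, q₋₂=1):
  k=0: a=5, p=5, q=1
  k=1: a=2, p=11, q=2
  k=2: a=11, p=126, q=23
  k=3: a=1, p=137, q=25
  k=4: a=1, p=263, q=48

263/48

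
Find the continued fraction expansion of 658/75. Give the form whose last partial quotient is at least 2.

[8; 1, 3, 2, 2, 3]

658 = 8·75 + 58
75 = 1·58 + 17
58 = 3·17 + 7
17 = 2·7 + 3
7 = 2·3 + 1
3 = 3·1 + 0  (stop)
So 658/75 = [8; 1, 3, 2, 2, 3].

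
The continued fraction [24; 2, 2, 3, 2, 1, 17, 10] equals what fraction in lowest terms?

Fold from the inside: start with 10/1.
  17 + 1/10 = 171/10
  1 + 10/171 = 181/171
  2 + 171/181 = 533/181
  3 + 181/533 = 1780/533
  2 + 533/1780 = 4093/1780
  2 + 1780/4093 = 9966/4093
  24 + 4093/9966 = 243277/9966

243277/9966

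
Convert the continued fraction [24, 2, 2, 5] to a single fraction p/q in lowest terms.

Fold from the inside: start with 5/1.
  2 + 1/5 = 11/5
  2 + 5/11 = 27/11
  24 + 11/27 = 659/27

659/27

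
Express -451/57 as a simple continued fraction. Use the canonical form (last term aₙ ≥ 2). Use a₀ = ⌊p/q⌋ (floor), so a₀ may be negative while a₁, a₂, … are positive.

[-8; 11, 2, 2]

-451 = -8×57 + 5
57 = 11×5 + 2
5 = 2×2 + 1
2 = 2×1 + 0  (stop)
So -451/57 = [-8; 11, 2, 2].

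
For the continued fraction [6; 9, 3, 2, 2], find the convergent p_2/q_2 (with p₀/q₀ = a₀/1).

171/28

Using pₖ = aₖpₖ₋₁ + pₖ₋₂, qₖ = aₖqₖ₋₁ + qₖ₋₂ (with p₋₁=1, p₋₂=0, q₋₁=0, q₋₂=1):
  k=0: a=6, p=6, q=1
  k=1: a=9, p=55, q=9
  k=2: a=3, p=171, q=28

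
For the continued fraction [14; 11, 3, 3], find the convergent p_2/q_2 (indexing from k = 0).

Using pₖ = aₖpₖ₋₁ + pₖ₋₂, qₖ = aₖqₖ₋₁ + qₖ₋₂ (with p₋₁=1, p₋₂=0, q₋₁=0, q₋₂=1):
  k=0: a=14, p=14, q=1
  k=1: a=11, p=155, q=11
  k=2: a=3, p=479, q=34

479/34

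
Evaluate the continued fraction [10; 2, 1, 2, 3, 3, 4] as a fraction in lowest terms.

3972/383

Using pₖ = aₖpₖ₋₁ + pₖ₋₂ and qₖ = aₖqₖ₋₁ + qₖ₋₂:
  k=0: a=10, p=10, q=1
  k=1: a=2, p=21, q=2
  k=2: a=1, p=31, q=3
  k=3: a=2, p=83, q=8
  k=4: a=3, p=280, q=27
  k=5: a=3, p=923, q=89
  k=6: a=4, p=3972, q=383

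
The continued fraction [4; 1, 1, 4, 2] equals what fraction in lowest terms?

91/20

Using pₖ = aₖpₖ₋₁ + pₖ₋₂ and qₖ = aₖqₖ₋₁ + qₖ₋₂:
  k=0: a=4, p=4, q=1
  k=1: a=1, p=5, q=1
  k=2: a=1, p=9, q=2
  k=3: a=4, p=41, q=9
  k=4: a=2, p=91, q=20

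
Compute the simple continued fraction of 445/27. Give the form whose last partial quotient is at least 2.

[16; 2, 13]

445 = 16·27 + 13
27 = 2·13 + 1
13 = 13·1 + 0  (stop)
So 445/27 = [16; 2, 13].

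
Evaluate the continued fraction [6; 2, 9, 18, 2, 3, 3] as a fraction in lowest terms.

52451/8102

Fold from the inside: start with 3/1.
  3 + 1/3 = 10/3
  2 + 3/10 = 23/10
  18 + 10/23 = 424/23
  9 + 23/424 = 3839/424
  2 + 424/3839 = 8102/3839
  6 + 3839/8102 = 52451/8102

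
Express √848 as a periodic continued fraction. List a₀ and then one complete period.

[29; 8, 3, 3, 3, 8, 58]

a₀ = ⌊√848⌋ = 29.
With m₀=0, d₀=1 and mₖ₊₁ = dₖaₖ − mₖ, dₖ₊₁ = (n − mₖ₊₁²)/dₖ, aₖ₊₁ = ⌊(a₀+mₖ₊₁)/dₖ₊₁⌋:
  k=1: m=29, d=7, a=8
  k=2: m=27, d=17, a=3
  k=3: m=24, d=16, a=3
  k=4: m=24, d=17, a=3
  k=5: m=27, d=7, a=8
  k=6: m=29, d=1, a=58
d=1 and a=2a₀=58 at k=6, so the next step gives (m, d) = (29, 7) again — its k=1 value — and the period has length 6.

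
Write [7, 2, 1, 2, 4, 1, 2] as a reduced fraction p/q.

892/121

Using pₖ = aₖpₖ₋₁ + pₖ₋₂ and qₖ = aₖqₖ₋₁ + qₖ₋₂:
  k=0: a=7, p=7, q=1
  k=1: a=2, p=15, q=2
  k=2: a=1, p=22, q=3
  k=3: a=2, p=59, q=8
  k=4: a=4, p=258, q=35
  k=5: a=1, p=317, q=43
  k=6: a=2, p=892, q=121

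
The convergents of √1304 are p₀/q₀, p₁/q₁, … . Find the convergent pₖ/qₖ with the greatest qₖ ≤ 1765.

√1304 = [36; 9, 72, …] (period length 2).
Convergents:
  p_0/q_0 = 36/1
  p_1/q_1 = 325/9
  p_2/q_2 = 23436/649
  p_3/q_3 = 211249/5850
q_2 = 649 ≤ 1765 < 5850 = q_3, so the answer is 23436/649.

23436/649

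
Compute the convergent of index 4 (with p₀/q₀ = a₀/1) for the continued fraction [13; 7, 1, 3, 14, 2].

5803/442

Using pₖ = aₖpₖ₋₁ + pₖ₋₂, qₖ = aₖqₖ₋₁ + qₖ₋₂ (with p₋₁=1, p₋₂=0, q₋₁=0, q₋₂=1):
  k=0: a=13, p=13, q=1
  k=1: a=7, p=92, q=7
  k=2: a=1, p=105, q=8
  k=3: a=3, p=407, q=31
  k=4: a=14, p=5803, q=442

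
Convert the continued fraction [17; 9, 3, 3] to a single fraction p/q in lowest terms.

1591/93

Fold from the inside: start with 3/1.
  3 + 1/3 = 10/3
  9 + 3/10 = 93/10
  17 + 10/93 = 1591/93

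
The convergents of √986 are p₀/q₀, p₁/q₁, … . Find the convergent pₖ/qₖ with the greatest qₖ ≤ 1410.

√986 = [31; 2, 2, 62, …] (period length 3).
Convergents:
  p_0/q_0 = 31/1
  p_1/q_1 = 63/2
  p_2/q_2 = 157/5
  p_3/q_3 = 9797/312
  p_4/q_4 = 19751/629
  p_5/q_5 = 49299/1570
q_4 = 629 ≤ 1410 < 1570 = q_5, so the answer is 19751/629.

19751/629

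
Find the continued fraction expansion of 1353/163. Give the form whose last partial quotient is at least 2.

1353 = 8*163 + 49
163 = 3*49 + 16
49 = 3*16 + 1
16 = 16*1 + 0  (stop)
So 1353/163 = [8; 3, 3, 16].

[8; 3, 3, 16]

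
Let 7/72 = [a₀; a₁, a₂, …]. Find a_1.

7 = 0·72 + 7   →  a_0 = 0
72 = 10·7 + 2   →  a_1 = 10

10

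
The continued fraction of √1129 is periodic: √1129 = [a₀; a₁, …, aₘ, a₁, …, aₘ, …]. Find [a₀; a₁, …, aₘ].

a₀ = ⌊√1129⌋ = 33.
With m₀=0, d₀=1 and mₖ₊₁ = dₖaₖ − mₖ, dₖ₊₁ = (n − mₖ₊₁²)/dₖ, aₖ₊₁ = ⌊(a₀+mₖ₊₁)/dₖ₊₁⌋:
  k=1: m=33, d=40, a=1
  k=2: m=7, d=27, a=1
  k=3: m=20, d=27, a=1
  k=4: m=7, d=40, a=1
  k=5: m=33, d=1, a=66
d=1 and a=2a₀=66 at k=5, so the next step gives (m, d) = (33, 40) again — its k=1 value — and the period has length 5.

[33; 1, 1, 1, 1, 66]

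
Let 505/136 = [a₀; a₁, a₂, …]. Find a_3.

2

505 = 3·136 + 97   →  a_0 = 3
136 = 1·97 + 39   →  a_1 = 1
97 = 2·39 + 19   →  a_2 = 2
39 = 2·19 + 1   →  a_3 = 2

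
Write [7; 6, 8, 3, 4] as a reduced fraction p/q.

4735/661

Using pₖ = aₖpₖ₋₁ + pₖ₋₂ and qₖ = aₖqₖ₋₁ + qₖ₋₂:
  k=0: a=7, p=7, q=1
  k=1: a=6, p=43, q=6
  k=2: a=8, p=351, q=49
  k=3: a=3, p=1096, q=153
  k=4: a=4, p=4735, q=661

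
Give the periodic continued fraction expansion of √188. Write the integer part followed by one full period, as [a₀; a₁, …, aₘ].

[13; 1, 2, 2, 6, 2, 2, 1, 26]

a₀ = ⌊√188⌋ = 13.
With m₀=0, d₀=1 and mₖ₊₁ = dₖaₖ − mₖ, dₖ₊₁ = (n − mₖ₊₁²)/dₖ, aₖ₊₁ = ⌊(a₀+mₖ₊₁)/dₖ₊₁⌋:
  k=1: m=13, d=19, a=1
  k=2: m=6, d=8, a=2
  k=3: m=10, d=11, a=2
  k=4: m=12, d=4, a=6
  k=5: m=12, d=11, a=2
  k=6: m=10, d=8, a=2
  k=7: m=6, d=19, a=1
  k=8: m=13, d=1, a=26
d=1 and a=2a₀=26 at k=8, so the next step gives (m, d) = (13, 19) again — its k=1 value — and the period has length 8.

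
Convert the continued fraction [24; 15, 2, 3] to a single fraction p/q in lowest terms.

2599/108

Using pₖ = aₖpₖ₋₁ + pₖ₋₂ and qₖ = aₖqₖ₋₁ + qₖ₋₂:
  k=0: a=24, p=24, q=1
  k=1: a=15, p=361, q=15
  k=2: a=2, p=746, q=31
  k=3: a=3, p=2599, q=108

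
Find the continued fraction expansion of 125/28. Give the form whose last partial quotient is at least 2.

[4; 2, 6, 2]

125 = 4*28 + 13
28 = 2*13 + 2
13 = 6*2 + 1
2 = 2*1 + 0  (stop)
So 125/28 = [4; 2, 6, 2].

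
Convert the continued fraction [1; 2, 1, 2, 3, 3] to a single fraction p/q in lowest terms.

122/89

Using pₖ = aₖpₖ₋₁ + pₖ₋₂ and qₖ = aₖqₖ₋₁ + qₖ₋₂:
  k=0: a=1, p=1, q=1
  k=1: a=2, p=3, q=2
  k=2: a=1, p=4, q=3
  k=3: a=2, p=11, q=8
  k=4: a=3, p=37, q=27
  k=5: a=3, p=122, q=89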